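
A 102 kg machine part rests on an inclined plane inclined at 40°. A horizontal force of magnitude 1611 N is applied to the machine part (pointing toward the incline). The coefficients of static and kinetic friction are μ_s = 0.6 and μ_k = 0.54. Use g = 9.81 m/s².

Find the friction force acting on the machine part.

The horizontal push has a component P sin θ into the surface, so N = m g cos θ + P sin θ = 766.5 + 1036 = 1802 N.
Along the incline, the net driving force (taking up-slope positive) is P cos θ − m g sin θ = 1234 − 643.2 = 590.9 N, so equilibrium requires friction f = -590.9 N (down-slope).
Maximum static friction: μ_s N = 0.6 × 1802 = 1081 N.
|f_req| = 590.9 ≤ 1081 N → the machine part is in equilibrium; friction equals the required value.

f ≈ 591 N (down the incline)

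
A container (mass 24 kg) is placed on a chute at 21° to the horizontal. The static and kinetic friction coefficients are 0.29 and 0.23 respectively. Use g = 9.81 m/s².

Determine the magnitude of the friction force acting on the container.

f ≈ 50.6 N (up the incline)

Perpendicular to the surface, N = m g cos θ = 24·9.81·cos 21° = 219.8 N.
For equilibrium along the incline, friction must balance the weight component: f = m g sin θ = 84.37 N up the slope.
Maximum static friction available: μ_s N = 0.29 × 219.8 = 63.74 N.
Since |84.37| > 63.74 N, static friction cannot hold it; the container slides down the incline and kinetic friction applies: f = μ_k N = 0.23 × 219.8 = 50.6 N.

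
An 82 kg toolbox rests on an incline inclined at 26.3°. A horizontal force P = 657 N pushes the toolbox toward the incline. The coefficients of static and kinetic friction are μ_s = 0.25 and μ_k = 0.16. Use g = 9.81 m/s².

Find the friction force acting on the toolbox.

Normal direction: N = m g cos θ + P sin θ = 1012 N.
Along the incline, the net driving force (taking up-slope positive) is P cos θ − m g sin θ = 589 − 356.4 = 232.6 N, so equilibrium requires friction f = -232.6 N (down-slope).
Maximum static friction: μ_s N = 0.25 × 1012 = 253.1 N.
Since 232.6 N is within the 253.1 N limit, the toolbox stays put and friction is exactly 233 N.

f ≈ 233 N (down the incline)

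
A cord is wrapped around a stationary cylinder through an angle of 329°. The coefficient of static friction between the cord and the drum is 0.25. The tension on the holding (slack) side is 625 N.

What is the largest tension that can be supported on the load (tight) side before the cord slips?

At impending slip the capstan equation gives T₂/T₁ = e^{μβ} with β in radians.
β = 329° × π/180 = 5.742 rad.
e^{μβ} = e^{0.25×5.742} = 4.202.
T₂ = T₁ · e^{μβ} = 625 × 4.202 = 2630 N.

T_max ≈ 2630 N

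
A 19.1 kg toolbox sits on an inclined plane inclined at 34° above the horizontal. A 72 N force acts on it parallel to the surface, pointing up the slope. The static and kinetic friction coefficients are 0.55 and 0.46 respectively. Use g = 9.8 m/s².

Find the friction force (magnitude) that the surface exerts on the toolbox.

f ≈ 32.7 N (up the incline)

Normal force: N = m g cos θ = 19.1 × 9.8 × cos 34° = 155.2 N.
The friction needed for equilibrium is m g sin θ − P = 104.7 − 72 = 32.67 N, measured positive up-slope.
The static-friction ceiling is μ_s N = 0.55 × 155.2 = 85.35 N.
Since |32.67| ≤ 85.35 N, static friction is sufficient; f equals the required value, not μ_s N.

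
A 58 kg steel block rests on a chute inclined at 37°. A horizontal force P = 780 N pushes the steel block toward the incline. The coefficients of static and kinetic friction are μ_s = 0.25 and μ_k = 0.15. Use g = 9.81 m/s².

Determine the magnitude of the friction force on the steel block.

f ≈ 139 N (down the incline)

Normal direction: N = m g cos θ + P sin θ = 923.8 N.
Along the incline, the net driving force (taking up-slope positive) is P cos θ − m g sin θ = 622.9 − 342.4 = 280.5 N, so equilibrium requires friction f = -280.5 N (down-slope).
The limit of static friction is μ_s N = 231 N.
The required 280.5 N exceeds the static limit, so the steel block slides up-slope and f = μ_k N = 0.15×923.8 = 139 N.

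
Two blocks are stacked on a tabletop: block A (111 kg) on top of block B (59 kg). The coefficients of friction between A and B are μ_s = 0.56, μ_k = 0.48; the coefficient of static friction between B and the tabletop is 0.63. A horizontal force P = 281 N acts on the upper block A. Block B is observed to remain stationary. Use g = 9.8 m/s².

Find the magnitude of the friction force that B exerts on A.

f ≈ 281 N

Between the blocks, N₁ = m_A g = 1088 N.
So the A–B interface can sustain at most μ_s N₁ = 609.2 N of static friction.
Since P = 281 N ≤ 609.2 N, A does not slip on B; friction on A equals P = 281 N.
B experiences an equal 281 N forward from A (third law). B is in equilibrium, so the floor supplies f₂ = 281 N of static friction (limit μ_s(m_A+m_B)g = 1050 N, not exceeded).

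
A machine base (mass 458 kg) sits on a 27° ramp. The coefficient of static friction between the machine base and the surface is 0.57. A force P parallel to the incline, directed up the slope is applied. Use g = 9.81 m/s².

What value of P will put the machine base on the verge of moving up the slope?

At impending motion up the slope, friction acts down-slope at its limit: f = μ_s N.
P is parallel to the surface, so N = m g cos θ = 4000 N.
Along the incline: P = m g sin θ + μ_s N = 2040 + 0.57×4000 = 4320 N.

P ≈ 4320 N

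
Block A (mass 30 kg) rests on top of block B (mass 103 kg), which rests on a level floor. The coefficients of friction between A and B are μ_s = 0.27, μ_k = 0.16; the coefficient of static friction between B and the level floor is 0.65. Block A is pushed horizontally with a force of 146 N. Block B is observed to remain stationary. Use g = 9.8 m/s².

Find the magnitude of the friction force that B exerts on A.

f ≈ 47 N

The normal force B exerts on A is simply A's weight, N₁ = 294 N.
So the A–B interface can sustain at most μ_s N₁ = 79.38 N of static friction.
P = 146 N exceeds that limit, so A slips over B and the interface friction becomes kinetic: f₁ = μ_k N₁ = 0.16×294 = 47 N.
By Newton's third law B feels 47 N forward from A. With B stationary, the floor's static friction on B balances it: f₂ = 47 N (well within μ_s(m_A+m_B)g = 847.2 N).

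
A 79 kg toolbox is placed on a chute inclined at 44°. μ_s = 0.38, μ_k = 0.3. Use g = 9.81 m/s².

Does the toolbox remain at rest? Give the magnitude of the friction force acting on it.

N = m g cos θ = 557 N.
Down-slope weight component: m g sin θ = 538 N.
μ_s N = 212 N.
538 > 212 N, so it slides; kinetic friction f = μ_k N = 0.3×557 = 167 N.

f ≈ 167 N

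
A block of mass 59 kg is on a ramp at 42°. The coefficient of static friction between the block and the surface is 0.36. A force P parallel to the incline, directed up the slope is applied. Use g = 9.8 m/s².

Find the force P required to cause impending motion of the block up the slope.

At impending motion up the slope, friction acts down-slope at its limit: f = μ_s N.
P is parallel to the surface, so N = m g cos θ = 430 N.
Along the incline: P = m g sin θ + μ_s N = 387 + 0.36×430 = 542 N.

P ≈ 542 N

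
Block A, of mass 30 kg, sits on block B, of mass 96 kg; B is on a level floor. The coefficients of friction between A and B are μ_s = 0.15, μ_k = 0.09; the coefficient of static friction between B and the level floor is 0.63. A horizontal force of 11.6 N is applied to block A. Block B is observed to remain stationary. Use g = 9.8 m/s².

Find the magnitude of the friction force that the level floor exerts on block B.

f ≈ 11.6 N

The normal force B exerts on A is simply A's weight, N₁ = 294 N.
So the A–B interface can sustain at most μ_s N₁ = 44.1 N of static friction.
P = 11.6 N is within that limit, so A and B move together (both at rest); the A–B friction is simply f₁ = P = 11.6 N.
B experiences an equal 11.6 N forward from A (third law). B is in equilibrium, so the floor supplies f₂ = 11.6 N of static friction (limit μ_s(m_A+m_B)g = 777.9 N, not exceeded).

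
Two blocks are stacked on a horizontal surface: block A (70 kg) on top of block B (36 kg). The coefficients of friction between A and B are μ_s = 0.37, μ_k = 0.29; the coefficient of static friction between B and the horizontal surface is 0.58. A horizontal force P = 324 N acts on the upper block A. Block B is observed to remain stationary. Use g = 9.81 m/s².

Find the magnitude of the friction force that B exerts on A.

f ≈ 199 N

Between the blocks, N₁ = m_A g = 686.7 N.
So the A–B interface can sustain at most μ_s N₁ = 254.1 N of static friction.
Since P = 324 N > 254.1 N, A slides on B; the A–B friction is kinetic: f₁ = μ_k N₁ = 0.29×686.7 = 199 N.
By Newton's third law B feels 199 N forward from A. With B stationary, the floor's static friction on B balances it: f₂ = 199 N (well within μ_s(m_A+m_B)g = 603.1 N).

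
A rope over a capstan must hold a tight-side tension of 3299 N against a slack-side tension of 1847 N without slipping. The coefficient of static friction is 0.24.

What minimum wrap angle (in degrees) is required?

T₂/T₁ = e^{μβ} → β = ln(T₂/T₁)/μ.
β = ln(3299/1847)/0.24 = 0.5801/0.24 = 2.417 rad.
In degrees: β = 2.417 × 180/π = 138°.

β_min ≈ 138°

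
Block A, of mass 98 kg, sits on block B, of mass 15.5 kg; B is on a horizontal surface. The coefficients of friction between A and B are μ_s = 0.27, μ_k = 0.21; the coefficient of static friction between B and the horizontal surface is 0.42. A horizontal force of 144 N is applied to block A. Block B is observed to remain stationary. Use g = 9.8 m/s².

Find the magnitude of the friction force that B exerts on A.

f ≈ 144 N

The normal force B exerts on A is simply A's weight, N₁ = 960.4 N.
Maximum static friction on A from B: μ_s N₁ = 0.27×960.4 = 259.3 N.
Since P = 144 N ≤ 259.3 N, A does not slip on B; friction on A equals P = 144 N.
B experiences an equal 144 N forward from A (third law). B is in equilibrium, so the floor supplies f₂ = 144 N of static friction (limit μ_s(m_A+m_B)g = 467.2 N, not exceeded).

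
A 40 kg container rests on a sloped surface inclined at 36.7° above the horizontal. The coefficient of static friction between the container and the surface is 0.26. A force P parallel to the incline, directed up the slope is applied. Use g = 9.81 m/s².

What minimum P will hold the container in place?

The container tends to slide down (tan θ > μ_s), so at the point of impending slip friction acts up-slope at its limit: f = μ_s N.
P is parallel to the surface, so N = m g cos θ = 315 N.
Along the incline: P + μ_s N = m g sin θ, so P = 235 − 0.26×315 = 153 N.

P_min ≈ 153 N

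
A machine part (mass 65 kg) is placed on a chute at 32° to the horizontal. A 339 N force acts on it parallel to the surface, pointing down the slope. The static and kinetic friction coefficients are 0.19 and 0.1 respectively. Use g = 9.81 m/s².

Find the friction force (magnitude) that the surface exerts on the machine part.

f ≈ 54.1 N (up the incline)

The normal reaction is N = m g cos θ = 540.8 N.
The friction needed for equilibrium is m g sin θ + P = 337.9 + 339 = 676.9 N, measured positive up-slope.
Static friction can supply at most μ_s N = 102.7 N.
Since |676.9| > 102.7 N, static friction cannot hold it; the machine part slides down the incline and kinetic friction applies: f = μ_k N = 0.1 × 540.8 = 54.1 N.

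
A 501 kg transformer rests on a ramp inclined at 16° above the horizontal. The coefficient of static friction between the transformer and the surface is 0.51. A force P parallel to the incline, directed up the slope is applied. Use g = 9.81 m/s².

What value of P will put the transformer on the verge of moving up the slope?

P ≈ 3760 N

At impending motion up the slope, friction acts down-slope at its limit: f = μ_s N.
P is parallel to the surface, so N = m g cos θ = 4720 N.
Along the incline: P = m g sin θ + μ_s N = 1350 + 0.51×4720 = 3760 N.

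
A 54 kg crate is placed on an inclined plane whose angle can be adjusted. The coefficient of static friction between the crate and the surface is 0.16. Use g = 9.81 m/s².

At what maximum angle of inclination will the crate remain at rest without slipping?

At the slip threshold, m g sin θ = μ_s · m g cos θ, so tan θ = μ_s.
θ_max = arctan(0.16) = 9.09°.

θ_max ≈ 9.09°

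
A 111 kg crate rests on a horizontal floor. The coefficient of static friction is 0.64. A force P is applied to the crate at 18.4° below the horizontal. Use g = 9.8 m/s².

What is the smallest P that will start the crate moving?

N = m g + P sin α (the push presses the crate into the horizontal floor).
At impending slip, P cos α = μ_s N = μ_s (m g + P sin α).
Solving: P (cos α − μ_s sin α) = μ_s m g → P = 0.64×1090/(cos 18.4° − 0.64 sin 18.4°) = 696/0.7469 = 932 N.

P ≈ 932 N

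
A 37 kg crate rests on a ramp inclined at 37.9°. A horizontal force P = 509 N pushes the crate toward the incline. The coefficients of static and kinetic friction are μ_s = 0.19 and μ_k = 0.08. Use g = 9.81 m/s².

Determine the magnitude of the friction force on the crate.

Normal direction: N = m g cos θ + P sin θ = 599.1 N.
Parallel to the incline: P cos θ − m g sin θ = 401.6 − 223 = 178.7 N; the friction needed to balance this is 178.7 N acting down the slope.
Maximum static friction: μ_s N = 0.19 × 599.1 = 113.8 N.
|f_req| = 178.7 > 113.8 N → the crate slides up the incline; f = μ_k N = 0.08 × 599.1 = 47.9 N.

f ≈ 47.9 N (down the incline)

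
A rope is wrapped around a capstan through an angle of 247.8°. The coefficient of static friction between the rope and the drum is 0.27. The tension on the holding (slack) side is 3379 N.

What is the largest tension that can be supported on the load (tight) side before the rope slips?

T_max ≈ 10900 N

At impending slip the capstan equation gives T₂/T₁ = e^{μβ} with β in radians.
β = 247.8° × π/180 = 4.325 rad.
e^{μβ} = e^{0.27×4.325} = 3.215.
T₂ = T₁ · e^{μβ} = 3379 × 3.215 = 10900 N.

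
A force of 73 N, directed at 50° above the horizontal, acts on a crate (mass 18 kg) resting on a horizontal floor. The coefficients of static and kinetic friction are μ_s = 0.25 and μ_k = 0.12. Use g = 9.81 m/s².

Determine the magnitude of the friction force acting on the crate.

Vertical equilibrium gives N = m g − P sin α = 120.7 N.
For equilibrium, f = P cos α = 73×cos 50° = 46.92 N.
The static-friction limit is μ_s N = 30.16 N.
46.92 > 30.16 N → the crate slides; f = μ_k N = 0.12×120.7 = 14.5 N.

f ≈ 14.5 N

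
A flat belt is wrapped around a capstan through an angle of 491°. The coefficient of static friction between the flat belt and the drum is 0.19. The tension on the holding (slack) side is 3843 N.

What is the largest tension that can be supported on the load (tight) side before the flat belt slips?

At impending slip the capstan equation gives T₂/T₁ = e^{μβ} with β in radians.
β = 491° × π/180 = 8.57 rad.
e^{μβ} = e^{0.19×8.57} = 5.095.
T₂ = T₁ · e^{μβ} = 3843 × 5.095 = 19600 N.

T_max ≈ 19600 N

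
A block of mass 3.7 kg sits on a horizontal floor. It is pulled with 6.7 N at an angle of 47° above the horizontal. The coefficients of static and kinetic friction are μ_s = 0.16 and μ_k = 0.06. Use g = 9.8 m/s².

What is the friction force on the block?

Vertical equilibrium gives N = m g − P sin α = 31.36 N.
For equilibrium, f = P cos α = 6.7×cos 47° = 4.569 N.
The static-friction limit is μ_s N = 5.018 N.
4.569 ≤ 5.018 N → static; friction equals the required 4.57 N.

f ≈ 4.57 N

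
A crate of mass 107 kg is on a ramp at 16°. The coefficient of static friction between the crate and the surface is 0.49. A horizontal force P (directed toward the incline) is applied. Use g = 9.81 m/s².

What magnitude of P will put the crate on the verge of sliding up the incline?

At impending motion up the slope, friction acts down-slope at its limit: f = μ_s N.
Perpendicular to the incline: N = m g cos θ + P sin θ.
Along the incline: P cos θ = m g sin θ + μ_s N = m g sin θ + μ_s (m g cos θ + P sin θ).
Solving, P (cos θ − μ_s sin θ) = m g (sin θ + μ_s cos θ), so P = 107×9.81×(sin 16° + 0.49 cos 16°)/(cos 16° − 0.49 sin 16°) = 1050×0.7467/0.8262 = 949 N.

P ≈ 949 N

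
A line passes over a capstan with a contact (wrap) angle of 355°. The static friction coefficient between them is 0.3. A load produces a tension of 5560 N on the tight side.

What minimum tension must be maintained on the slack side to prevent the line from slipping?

Capstan equation at impending slip: T_tight/T_slack = e^{μβ}.
β = 355° = 6.196 rad; e^{μβ} = e^{0.3×6.196} = 6.416.
T_slack = T_tight / e^{μβ} = 5560 / 6.416 = 867 N.

T_min ≈ 867 N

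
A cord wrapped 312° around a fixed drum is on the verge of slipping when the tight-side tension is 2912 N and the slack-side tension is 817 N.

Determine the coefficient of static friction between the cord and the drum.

μ ≈ 0.233

T₂/T₁ = e^{μβ} → μ = ln(T₂/T₁)/β.
β = 312° = 5.445 rad.
μ = ln(2912/817)/5.445 = ln(3.564)/5.445 = 0.233.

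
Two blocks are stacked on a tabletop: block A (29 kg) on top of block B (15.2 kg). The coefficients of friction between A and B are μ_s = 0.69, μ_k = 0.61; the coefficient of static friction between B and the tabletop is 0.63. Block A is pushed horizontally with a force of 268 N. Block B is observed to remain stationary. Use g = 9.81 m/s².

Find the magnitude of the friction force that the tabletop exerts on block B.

The normal force B exerts on A is simply A's weight, N₁ = 284.5 N.
Maximum static friction on A from B: μ_s N₁ = 0.69×284.5 = 196.3 N.
Since P = 268 N > 196.3 N, A slides on B; the A–B friction is kinetic: f₁ = μ_k N₁ = 0.61×284.5 = 174 N.
B experiences an equal 174 N forward from A (third law). B is in equilibrium, so the floor supplies f₂ = 174 N of static friction (limit μ_s(m_A+m_B)g = 273.2 N, not exceeded).

f ≈ 174 N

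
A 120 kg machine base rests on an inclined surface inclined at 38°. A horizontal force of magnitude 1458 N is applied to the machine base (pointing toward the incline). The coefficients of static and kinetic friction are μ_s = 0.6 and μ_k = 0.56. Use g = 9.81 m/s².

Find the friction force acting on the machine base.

f ≈ 424 N (down the incline)

The horizontal push has a component P sin θ into the surface, so N = m g cos θ + P sin θ = 927.6 + 897.6 = 1825 N.
Along the incline, the net driving force (taking up-slope positive) is P cos θ − m g sin θ = 1149 − 724.8 = 424.2 N, so equilibrium requires friction f = -424.2 N (down-slope).
Maximum static friction: μ_s N = 0.6 × 1825 = 1095 N.
Since 424.2 N is within the 1095 N limit, the machine base stays put and friction is exactly 424 N.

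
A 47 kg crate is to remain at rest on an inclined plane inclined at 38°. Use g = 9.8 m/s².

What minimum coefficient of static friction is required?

At the slip threshold m g sin θ = μ_s m g cos θ, so μ_s,min = tan θ.
μ_s,min = tan 38° = 0.781.

μ_s,min ≈ 0.781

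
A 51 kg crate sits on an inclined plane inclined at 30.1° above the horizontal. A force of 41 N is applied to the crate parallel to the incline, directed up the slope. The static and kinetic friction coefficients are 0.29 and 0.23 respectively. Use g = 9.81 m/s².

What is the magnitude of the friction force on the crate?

The normal reaction is N = m g cos θ = 432.8 N.
For equilibrium along the incline the friction force must supply f = m g sin θ − P = 250.9 − 41 = 209.9 N (positive meaning up-slope).
The static-friction ceiling is μ_s N = 0.29 × 432.8 = 125.5 N.
Since |209.9| > 125.5 N, static friction cannot hold it; the crate slides down the incline and kinetic friction applies: f = μ_k N = 0.23 × 432.8 = 99.6 N.

f ≈ 99.6 N (up the incline)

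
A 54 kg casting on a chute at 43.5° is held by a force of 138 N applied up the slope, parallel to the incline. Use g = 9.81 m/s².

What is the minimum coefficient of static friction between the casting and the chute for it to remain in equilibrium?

μ_s,min ≈ 0.59

N = m g cos θ = 384.3 N.
Friction must make up the shortfall along the incline: f = m g sin θ − P = 364.6 − 138 = 226.6 N.
At the threshold f = μ_s N, so μ_s,min = 226.6/384.3 = 0.59.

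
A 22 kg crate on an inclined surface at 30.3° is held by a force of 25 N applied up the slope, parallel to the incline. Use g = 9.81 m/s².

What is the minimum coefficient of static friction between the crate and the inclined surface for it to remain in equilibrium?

N = m g cos θ = 186.3 N.
Friction must make up the shortfall along the incline: f = m g sin θ − P = 108.9 − 25 = 83.89 N.
At the threshold f = μ_s N, so μ_s,min = 83.89/186.3 = 0.45.

μ_s,min ≈ 0.45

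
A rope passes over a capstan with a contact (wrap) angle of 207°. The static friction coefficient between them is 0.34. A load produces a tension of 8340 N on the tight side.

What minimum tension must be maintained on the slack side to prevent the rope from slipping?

T_min ≈ 2440 N

Capstan equation at impending slip: T_tight/T_slack = e^{μβ}.
β = 207° = 3.613 rad; e^{μβ} = e^{0.34×3.613} = 3.416.
T_slack = T_tight / e^{μβ} = 8340 / 3.416 = 2440 N.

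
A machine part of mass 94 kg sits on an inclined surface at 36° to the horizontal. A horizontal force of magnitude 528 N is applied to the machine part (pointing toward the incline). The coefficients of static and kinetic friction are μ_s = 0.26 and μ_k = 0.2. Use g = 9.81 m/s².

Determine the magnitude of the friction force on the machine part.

f ≈ 115 N (up the incline)

Resolve perpendicular to the incline: N = m g cos θ + P sin θ = 94×9.81×cos 36° + 528×sin 36° = 1056 N.
Parallel to the incline: P cos θ − m g sin θ = 427.2 − 542 = -114.9 N; the friction needed to balance this is 114.9 N acting up the slope.
The limit of static friction is μ_s N = 274.7 N.
Since 114.9 N is within the 274.7 N limit, the machine part stays put and friction is exactly 115 N.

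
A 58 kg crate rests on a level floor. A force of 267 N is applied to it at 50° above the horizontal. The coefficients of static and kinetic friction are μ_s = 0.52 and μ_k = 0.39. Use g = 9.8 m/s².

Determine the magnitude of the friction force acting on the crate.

f ≈ 172 N

Vertical equilibrium gives N = m g − P sin α = 363.9 N.
For equilibrium, f = P cos α = 267×cos 50° = 171.6 N.
μ_s N = 0.52 × 363.9 = 189.2 N.
Since 171.6 N does not exceed the limit, the crate stays at rest and f = 172 N.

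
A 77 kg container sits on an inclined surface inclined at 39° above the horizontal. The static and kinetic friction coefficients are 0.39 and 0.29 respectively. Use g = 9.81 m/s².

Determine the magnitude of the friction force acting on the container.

f ≈ 170 N (up the incline)

Perpendicular to the surface, N = m g cos θ = 77·9.81·cos 39° = 587 N.
For equilibrium along the incline, friction must balance the weight component: f = m g sin θ = 475.4 N up the slope.
Maximum static friction available: μ_s N = 0.39 × 587 = 228.9 N.
Since |475.4| > 228.9 N, static friction cannot hold it; the container slides down the incline and kinetic friction applies: f = μ_k N = 0.29 × 587 = 170 N.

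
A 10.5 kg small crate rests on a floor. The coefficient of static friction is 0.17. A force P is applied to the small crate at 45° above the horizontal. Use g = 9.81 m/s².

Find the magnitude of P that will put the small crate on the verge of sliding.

N = m g − P sin α (the pull lifts the small crate).
At impending slip, P cos α = μ_s N = μ_s (m g − P sin α).
Solving: P (cos α + μ_s sin α) = μ_s m g → P = 0.17×103/(cos 45° + 0.17 sin 45°) = 17.5/0.8273 = 21.2 N.

P ≈ 21.2 N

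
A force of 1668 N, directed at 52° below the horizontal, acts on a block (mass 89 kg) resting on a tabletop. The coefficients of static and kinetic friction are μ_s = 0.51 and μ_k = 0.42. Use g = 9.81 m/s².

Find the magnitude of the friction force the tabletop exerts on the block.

f ≈ 1030 N

The vertical component of P adds to the normal force: N = m g + P sin α = 873.1 + 1314 = 2187 N.
Horizontally, friction must balance P cos α = 1027 N.
The static-friction limit is μ_s N = 1116 N.
1027 ≤ 1116 N → static; friction equals the required 1030 N.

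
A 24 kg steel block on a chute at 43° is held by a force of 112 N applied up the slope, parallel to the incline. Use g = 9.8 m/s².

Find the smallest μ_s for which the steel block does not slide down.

N = m g cos θ = 172 N.
Friction must make up the shortfall along the incline: f = m g sin θ − P = 160.4 − 112 = 48.41 N.
At the threshold f = μ_s N, so μ_s,min = 48.41/172 = 0.281.

μ_s,min ≈ 0.281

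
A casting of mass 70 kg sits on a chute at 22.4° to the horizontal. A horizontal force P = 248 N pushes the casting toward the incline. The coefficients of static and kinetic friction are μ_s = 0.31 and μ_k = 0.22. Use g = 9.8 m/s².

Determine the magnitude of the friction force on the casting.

f ≈ 32.1 N (up the incline)

Resolve perpendicular to the incline: N = m g cos θ + P sin θ = 70×9.8×cos 22.4° + 248×sin 22.4° = 728.7 N.
Along the incline, the net driving force (taking up-slope positive) is P cos θ − m g sin θ = 229.3 − 261.4 = -32.13 N, so equilibrium requires friction f = 32.13 N (up-slope).
Maximum static friction: μ_s N = 0.31 × 728.7 = 225.9 N.
|f_req| = 32.13 ≤ 225.9 N → the casting is in equilibrium; friction equals the required value.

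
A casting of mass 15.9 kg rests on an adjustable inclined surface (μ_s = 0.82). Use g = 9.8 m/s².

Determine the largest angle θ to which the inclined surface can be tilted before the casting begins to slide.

θ_max ≈ 39.4°

At the slip threshold, m g sin θ = μ_s · m g cos θ, so tan θ = μ_s.
θ_max = arctan(0.82) = 39.4°.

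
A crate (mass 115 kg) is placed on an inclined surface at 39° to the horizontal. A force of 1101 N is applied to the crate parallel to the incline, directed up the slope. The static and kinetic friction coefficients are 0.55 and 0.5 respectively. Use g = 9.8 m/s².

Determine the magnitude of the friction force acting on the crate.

Perpendicular to the surface, N = m g cos θ = 115·9.8·cos 39° = 875.8 N.
The friction needed for equilibrium is m g sin θ − P = 709.2 − 1101 = -391.8 N, measured positive up-slope.
The static-friction ceiling is μ_s N = 0.55 × 875.8 = 481.7 N.
Since |-391.8| ≤ 481.7 N, the crate remains in static equilibrium and friction takes exactly the required value.

f ≈ 392 N (down the incline)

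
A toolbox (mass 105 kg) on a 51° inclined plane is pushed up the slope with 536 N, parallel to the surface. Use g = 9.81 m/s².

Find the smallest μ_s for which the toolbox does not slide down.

μ_s,min ≈ 0.408

N = m g cos θ = 648.2 N.
Friction must make up the shortfall along the incline: f = m g sin θ − P = 800.5 − 536 = 264.5 N.
At the threshold f = μ_s N, so μ_s,min = 264.5/648.2 = 0.408.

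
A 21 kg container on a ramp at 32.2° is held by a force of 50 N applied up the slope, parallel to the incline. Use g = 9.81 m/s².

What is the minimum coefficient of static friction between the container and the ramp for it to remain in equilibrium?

N = m g cos θ = 174.3 N.
Friction must make up the shortfall along the incline: f = m g sin θ − P = 109.8 − 50 = 59.78 N.
At the threshold f = μ_s N, so μ_s,min = 59.78/174.3 = 0.343.

μ_s,min ≈ 0.343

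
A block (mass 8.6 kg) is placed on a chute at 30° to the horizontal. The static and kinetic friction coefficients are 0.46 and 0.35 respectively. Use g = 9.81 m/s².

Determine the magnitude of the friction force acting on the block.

The normal reaction is N = m g cos θ = 73.06 N.
For equilibrium along the incline, friction must balance the weight component: f = m g sin θ = 42.18 N up the slope.
Static friction can supply at most μ_s N = 33.61 N.
|42.18| exceeds 33.61 N, so the block slips down-slope; friction is kinetic, f = μ_k N = 0.35×73.06 = 25.6 N.

f ≈ 25.6 N (up the incline)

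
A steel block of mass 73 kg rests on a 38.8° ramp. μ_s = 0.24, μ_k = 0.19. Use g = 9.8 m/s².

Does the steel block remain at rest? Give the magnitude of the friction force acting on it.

f ≈ 106 N

N = m g cos θ = 558 N.
Down-slope weight component: m g sin θ = 448 N.
μ_s N = 134 N.
448 > 134 N, so it slides; kinetic friction f = μ_k N = 0.19×558 = 106 N.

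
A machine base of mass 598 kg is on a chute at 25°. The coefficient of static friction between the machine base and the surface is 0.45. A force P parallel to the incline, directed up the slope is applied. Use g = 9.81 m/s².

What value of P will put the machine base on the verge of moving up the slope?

At impending motion up the slope, friction acts down-slope at its limit: f = μ_s N.
P is parallel to the surface, so N = m g cos θ = 5320 N.
Along the incline: P = m g sin θ + μ_s N = 2480 + 0.45×5320 = 4870 N.

P ≈ 4870 N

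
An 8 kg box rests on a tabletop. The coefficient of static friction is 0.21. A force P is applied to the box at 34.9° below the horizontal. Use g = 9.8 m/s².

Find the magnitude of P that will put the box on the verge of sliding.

N = m g + P sin α (the push presses the box into the tabletop).
At impending slip, P cos α = μ_s N = μ_s (m g + P sin α).
Solving: P (cos α − μ_s sin α) = μ_s m g → P = 0.21×78.4/(cos 34.9° − 0.21 sin 34.9°) = 16.5/0.7 = 23.5 N.

P ≈ 23.5 N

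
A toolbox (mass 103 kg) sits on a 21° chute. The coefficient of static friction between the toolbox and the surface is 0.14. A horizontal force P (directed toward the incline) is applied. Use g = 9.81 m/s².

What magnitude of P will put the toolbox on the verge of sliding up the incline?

P ≈ 559 N

At impending motion up the slope, friction acts down-slope at its limit: f = μ_s N.
Perpendicular to the incline: N = m g cos θ + P sin θ.
Along the incline: P cos θ = m g sin θ + μ_s N = m g sin θ + μ_s (m g cos θ + P sin θ).
Solving, P (cos θ − μ_s sin θ) = m g (sin θ + μ_s cos θ), so P = 103×9.81×(sin 21° + 0.14 cos 21°)/(cos 21° − 0.14 sin 21°) = 1010×0.4891/0.8834 = 559 N.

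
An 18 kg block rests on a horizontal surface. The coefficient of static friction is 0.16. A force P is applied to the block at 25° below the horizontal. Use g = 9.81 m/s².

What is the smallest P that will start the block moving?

P ≈ 33.7 N

N = m g + P sin α (the push presses the block into the horizontal surface).
At impending slip, P cos α = μ_s N = μ_s (m g + P sin α).
Solving: P (cos α − μ_s sin α) = μ_s m g → P = 0.16×177/(cos 25° − 0.16 sin 25°) = 28.3/0.8387 = 33.7 N.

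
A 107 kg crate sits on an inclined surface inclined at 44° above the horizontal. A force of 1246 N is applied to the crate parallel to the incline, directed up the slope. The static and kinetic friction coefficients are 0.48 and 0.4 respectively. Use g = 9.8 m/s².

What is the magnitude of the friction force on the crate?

f ≈ 302 N (down the incline)

Normal force: N = m g cos θ = 107 × 9.8 × cos 44° = 754.3 N.
The friction needed for equilibrium is m g sin θ − P = 728.4 − 1246 = -517.6 N, measured positive up-slope.
Maximum static friction available: μ_s N = 0.48 × 754.3 = 362.1 N.
Since |-517.6| > 362.1 N, static friction cannot hold it; the crate slides up the incline and kinetic friction applies: f = μ_k N = 0.4 × 754.3 = 302 N.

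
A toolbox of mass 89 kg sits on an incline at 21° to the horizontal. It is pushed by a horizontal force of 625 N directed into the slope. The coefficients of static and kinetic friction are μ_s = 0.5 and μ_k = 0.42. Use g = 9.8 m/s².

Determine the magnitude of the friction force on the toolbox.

f ≈ 271 N (down the incline)

Normal direction: N = m g cos θ + P sin θ = 1038 N.
Along the incline, the net driving force (taking up-slope positive) is P cos θ − m g sin θ = 583.5 − 312.6 = 270.9 N, so equilibrium requires friction f = -270.9 N (down-slope).
The limit of static friction is μ_s N = 519.1 N.
Since 270.9 N is within the 519.1 N limit, the toolbox stays put and friction is exactly 271 N.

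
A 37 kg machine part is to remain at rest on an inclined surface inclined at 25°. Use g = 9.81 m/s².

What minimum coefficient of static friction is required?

μ_s,min ≈ 0.466

At the slip threshold m g sin θ = μ_s m g cos θ, so μ_s,min = tan θ.
μ_s,min = tan 25° = 0.466.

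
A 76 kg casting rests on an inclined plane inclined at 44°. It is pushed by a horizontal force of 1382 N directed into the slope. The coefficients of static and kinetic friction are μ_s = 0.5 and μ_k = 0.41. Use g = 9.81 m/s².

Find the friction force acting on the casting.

The horizontal push has a component P sin θ into the surface, so N = m g cos θ + P sin θ = 536.3 + 960 = 1496 N.
Along the incline, the net driving force (taking up-slope positive) is P cos θ − m g sin θ = 994.1 − 517.9 = 476.2 N, so equilibrium requires friction f = -476.2 N (down-slope).
The limit of static friction is μ_s N = 748.2 N.
|f_req| = 476.2 ≤ 748.2 N → the casting is in equilibrium; friction equals the required value.

f ≈ 476 N (down the incline)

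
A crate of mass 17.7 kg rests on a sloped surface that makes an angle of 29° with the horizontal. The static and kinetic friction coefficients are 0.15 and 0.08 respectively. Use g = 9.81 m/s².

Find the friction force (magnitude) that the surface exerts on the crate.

f ≈ 12.1 N (up the incline)

Perpendicular to the surface, N = m g cos θ = 17.7·9.81·cos 29° = 151.9 N.
For equilibrium along the incline, friction must balance the weight component: f = m g sin θ = 84.18 N up the slope.
Maximum static friction available: μ_s N = 0.15 × 151.9 = 22.78 N.
|84.18| exceeds 22.78 N, so the crate slips down-slope; friction is kinetic, f = μ_k N = 0.08×151.9 = 12.1 N.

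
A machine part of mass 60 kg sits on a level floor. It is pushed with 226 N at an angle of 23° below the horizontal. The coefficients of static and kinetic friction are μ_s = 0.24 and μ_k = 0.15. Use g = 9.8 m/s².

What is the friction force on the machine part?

f ≈ 101 N

N = m g + P sin α = 588 + 226×sin 23° = 676.3 N.
For equilibrium, f = P cos α = 226×cos 23° = 208 N.
The static-friction limit is μ_s N = 162.3 N.
208 > 162.3 N → the machine part slides; f = μ_k N = 0.15×676.3 = 101 N.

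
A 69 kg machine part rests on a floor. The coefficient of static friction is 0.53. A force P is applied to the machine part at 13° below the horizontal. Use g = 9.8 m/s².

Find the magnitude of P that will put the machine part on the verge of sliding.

P ≈ 419 N

N = m g + P sin α (the push presses the machine part into the floor).
At impending slip, P cos α = μ_s N = μ_s (m g + P sin α).
Solving: P (cos α − μ_s sin α) = μ_s m g → P = 0.53×676/(cos 13° − 0.53 sin 13°) = 358/0.8551 = 419 N.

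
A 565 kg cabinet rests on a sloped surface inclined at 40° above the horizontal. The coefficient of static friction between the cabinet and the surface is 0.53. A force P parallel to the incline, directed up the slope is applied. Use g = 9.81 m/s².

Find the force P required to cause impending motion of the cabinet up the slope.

P ≈ 5810 N

At impending motion up the slope, friction acts down-slope at its limit: f = μ_s N.
P is parallel to the surface, so N = m g cos θ = 4250 N.
Along the incline: P = m g sin θ + μ_s N = 3560 + 0.53×4250 = 5810 N.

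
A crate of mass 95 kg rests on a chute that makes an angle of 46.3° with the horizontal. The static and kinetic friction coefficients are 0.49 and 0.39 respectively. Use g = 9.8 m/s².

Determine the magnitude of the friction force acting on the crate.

Normal force: N = m g cos θ = 95 × 9.8 × cos 46.3° = 643.2 N.
For equilibrium along the incline, friction must balance the weight component: f = m g sin θ = 673.1 N up the slope.
Maximum static friction available: μ_s N = 0.49 × 643.2 = 315.2 N.
|673.1| exceeds 315.2 N, so the crate slips down-slope; friction is kinetic, f = μ_k N = 0.39×643.2 = 251 N.

f ≈ 251 N (up the incline)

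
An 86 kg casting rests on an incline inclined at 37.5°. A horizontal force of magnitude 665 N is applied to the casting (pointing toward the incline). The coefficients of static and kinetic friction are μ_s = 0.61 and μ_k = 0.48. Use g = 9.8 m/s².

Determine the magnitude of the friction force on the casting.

Resolve perpendicular to the incline: N = m g cos θ + P sin θ = 86×9.8×cos 37.5° + 665×sin 37.5° = 1073 N.
Along the incline, the net driving force (taking up-slope positive) is P cos θ − m g sin θ = 527.6 − 513.1 = 14.52 N, so equilibrium requires friction f = -14.52 N (down-slope).
The limit of static friction is μ_s N = 654.8 N.
Since 14.52 N is within the 654.8 N limit, the casting stays put and friction is exactly 14.5 N.

f ≈ 14.5 N (down the incline)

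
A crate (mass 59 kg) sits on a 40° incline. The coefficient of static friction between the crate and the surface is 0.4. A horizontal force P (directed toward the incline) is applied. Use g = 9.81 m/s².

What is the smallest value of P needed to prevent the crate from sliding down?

P_min ≈ 190 N

The crate tends to slide down (tan θ > μ_s), so at the point of impending slip friction acts up-slope at its limit: f = μ_s N.
Perpendicular to the incline: N = m g cos θ + P sin θ.
Along the incline: P cos θ + μ_s N = m g sin θ, i.e. P cos θ + μ_s (m g cos θ + P sin θ) = m g sin θ.
Solving, P (cos θ + μ_s sin θ) = m g (sin θ − μ_s cos θ), so P = 579×0.3364/1.023 = 190 N.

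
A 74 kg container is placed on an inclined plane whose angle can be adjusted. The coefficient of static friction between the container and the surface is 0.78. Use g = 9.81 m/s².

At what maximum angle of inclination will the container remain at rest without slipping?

At the slip threshold, m g sin θ = μ_s · m g cos θ, so tan θ = μ_s.
θ_max = arctan(0.78) = 38°.

θ_max ≈ 38°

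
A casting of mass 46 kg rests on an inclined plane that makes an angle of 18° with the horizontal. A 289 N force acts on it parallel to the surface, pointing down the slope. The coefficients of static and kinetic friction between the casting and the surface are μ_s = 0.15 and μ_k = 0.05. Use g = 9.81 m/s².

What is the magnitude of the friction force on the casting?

Perpendicular to the surface, N = m g cos θ = 46·9.81·cos 18° = 429.2 N.
For equilibrium along the incline the friction force must supply f = m g sin θ + P = 139.4 + 289 = 428.4 N (positive meaning up-slope).
The static-friction ceiling is μ_s N = 0.15 × 429.2 = 64.38 N.
|428.4| exceeds 64.38 N, so the casting slips down-slope; friction is kinetic, f = μ_k N = 0.05×429.2 = 21.5 N.

f ≈ 21.5 N (up the incline)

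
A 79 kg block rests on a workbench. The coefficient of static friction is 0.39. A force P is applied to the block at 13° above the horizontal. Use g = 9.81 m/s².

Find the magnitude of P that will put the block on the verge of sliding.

N = m g − P sin α (the pull lifts the block).
At impending slip, P cos α = μ_s N = μ_s (m g − P sin α).
Solving: P (cos α + μ_s sin α) = μ_s m g → P = 0.39×775/(cos 13° + 0.39 sin 13°) = 302/1.062 = 285 N.

P ≈ 285 N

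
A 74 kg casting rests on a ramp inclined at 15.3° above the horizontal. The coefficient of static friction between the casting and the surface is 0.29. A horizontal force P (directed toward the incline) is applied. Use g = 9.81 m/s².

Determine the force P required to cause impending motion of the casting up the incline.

At impending motion up the slope, friction acts down-slope at its limit: f = μ_s N.
Perpendicular to the incline: N = m g cos θ + P sin θ.
Along the incline: P cos θ = m g sin θ + μ_s N = m g sin θ + μ_s (m g cos θ + P sin θ).
Solving, P (cos θ − μ_s sin θ) = m g (sin θ + μ_s cos θ), so P = 74×9.81×(sin 15.3° + 0.29 cos 15.3°)/(cos 15.3° − 0.29 sin 15.3°) = 726×0.5436/0.888 = 444 N.

P ≈ 444 N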